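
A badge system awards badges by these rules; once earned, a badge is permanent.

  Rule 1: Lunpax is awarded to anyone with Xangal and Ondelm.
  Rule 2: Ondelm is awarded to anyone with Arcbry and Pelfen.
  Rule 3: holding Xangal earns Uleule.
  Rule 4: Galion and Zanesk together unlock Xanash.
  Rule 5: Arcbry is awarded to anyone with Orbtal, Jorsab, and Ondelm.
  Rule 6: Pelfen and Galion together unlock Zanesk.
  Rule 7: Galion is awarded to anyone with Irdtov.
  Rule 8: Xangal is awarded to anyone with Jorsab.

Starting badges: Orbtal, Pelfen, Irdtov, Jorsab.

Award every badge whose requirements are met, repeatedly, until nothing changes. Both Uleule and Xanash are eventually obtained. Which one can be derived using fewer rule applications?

Uleule

Uleule: With Jorsab, Xangal is earned (Rule 8). With Xangal, Uleule is earned (Rule 3). [2 rule applications]
Xanash: With Irdtov, Galion is earned (Rule 7). With Pelfen and Galion, Zanesk is earned (Rule 6). With Galion and Zanesk, Xanash is earned (Rule 4). [3 rule applications]
Uleule needs fewer.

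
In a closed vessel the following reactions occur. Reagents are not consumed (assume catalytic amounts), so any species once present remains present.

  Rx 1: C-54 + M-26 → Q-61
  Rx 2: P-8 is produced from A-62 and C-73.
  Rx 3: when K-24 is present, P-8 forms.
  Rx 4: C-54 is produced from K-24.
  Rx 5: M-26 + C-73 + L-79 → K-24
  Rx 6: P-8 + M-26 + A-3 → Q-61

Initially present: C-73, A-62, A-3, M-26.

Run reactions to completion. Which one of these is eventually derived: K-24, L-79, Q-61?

A-62 and C-73 present → P-8 forms (Rx 2).
P-8, M-26, and A-3 present → Q-61 forms (Rx 6).
No rule produces L-79, and it is not given. K-24 would need M-26, C-73, and L-79 (Rx 5), but L-79 never forms.

Q-61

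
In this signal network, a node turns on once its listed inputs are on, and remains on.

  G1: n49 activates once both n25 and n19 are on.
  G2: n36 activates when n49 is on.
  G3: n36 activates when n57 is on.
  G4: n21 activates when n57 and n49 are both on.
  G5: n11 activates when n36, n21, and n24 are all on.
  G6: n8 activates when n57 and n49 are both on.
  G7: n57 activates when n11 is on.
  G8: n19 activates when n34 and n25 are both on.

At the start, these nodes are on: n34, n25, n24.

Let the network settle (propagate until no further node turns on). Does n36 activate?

n34 and n25 are on, so n19 activates (G8).
n25 and n19 are on, so n49 activates (G1).
G2: n49 on → n36 on.

Yes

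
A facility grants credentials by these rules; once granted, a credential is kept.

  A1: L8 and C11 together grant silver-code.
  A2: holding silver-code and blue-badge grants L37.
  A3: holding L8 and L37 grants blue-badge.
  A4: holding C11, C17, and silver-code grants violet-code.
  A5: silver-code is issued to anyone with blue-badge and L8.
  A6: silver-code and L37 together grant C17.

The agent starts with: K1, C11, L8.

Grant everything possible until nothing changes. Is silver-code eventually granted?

Yes

Holding L8 and C11 grants silver-code (A1).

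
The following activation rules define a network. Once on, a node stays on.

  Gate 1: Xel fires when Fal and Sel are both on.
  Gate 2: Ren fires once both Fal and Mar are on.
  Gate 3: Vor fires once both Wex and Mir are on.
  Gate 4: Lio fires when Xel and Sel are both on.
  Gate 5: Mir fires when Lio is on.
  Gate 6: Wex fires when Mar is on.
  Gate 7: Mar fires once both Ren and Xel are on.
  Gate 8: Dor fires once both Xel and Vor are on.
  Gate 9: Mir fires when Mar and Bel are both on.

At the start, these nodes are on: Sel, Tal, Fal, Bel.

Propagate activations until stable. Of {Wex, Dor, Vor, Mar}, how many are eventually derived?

Wex would need Mar (Gate 6), but Mar never turns on.
Dor would need Xel and Vor (Gate 8), but Vor never turns on.
Vor would need Wex and Mir (Gate 3), but Wex never turns on.
Mar would need Ren and Xel (Gate 7), but Ren never turns on.
None of the 4 are reached.

0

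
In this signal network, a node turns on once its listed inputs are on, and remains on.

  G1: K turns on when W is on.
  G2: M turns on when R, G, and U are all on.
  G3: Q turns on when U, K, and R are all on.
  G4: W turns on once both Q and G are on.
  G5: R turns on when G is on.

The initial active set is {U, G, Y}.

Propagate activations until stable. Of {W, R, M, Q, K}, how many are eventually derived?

G5: G on → R on.
G2: R, G, and U on → M on.
W would need Q and G (G4), but Q never turns on.
R: reached.
M: reached.
Q would need U, K, and R (G3), but K never turns on.
K would need W (G1), but W never turns on.
Reached: R and M — 2 of the 5.

2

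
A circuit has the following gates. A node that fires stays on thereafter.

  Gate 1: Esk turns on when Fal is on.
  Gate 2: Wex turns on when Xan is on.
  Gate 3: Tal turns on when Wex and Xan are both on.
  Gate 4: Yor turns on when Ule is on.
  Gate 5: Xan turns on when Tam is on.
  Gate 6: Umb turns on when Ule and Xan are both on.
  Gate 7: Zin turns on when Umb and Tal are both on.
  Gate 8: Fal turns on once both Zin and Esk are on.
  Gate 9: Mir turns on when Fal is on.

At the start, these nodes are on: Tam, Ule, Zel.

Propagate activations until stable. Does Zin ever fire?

Gate 5: Tam on → Xan on.
Xan is on, so Wex turns on (Gate 2).
Gate 6: Ule and Xan on → Umb on.
Wex and Xan are on, so Tal turns on (Gate 3).
Gate 7: Umb and Tal on → Zin on.

Yes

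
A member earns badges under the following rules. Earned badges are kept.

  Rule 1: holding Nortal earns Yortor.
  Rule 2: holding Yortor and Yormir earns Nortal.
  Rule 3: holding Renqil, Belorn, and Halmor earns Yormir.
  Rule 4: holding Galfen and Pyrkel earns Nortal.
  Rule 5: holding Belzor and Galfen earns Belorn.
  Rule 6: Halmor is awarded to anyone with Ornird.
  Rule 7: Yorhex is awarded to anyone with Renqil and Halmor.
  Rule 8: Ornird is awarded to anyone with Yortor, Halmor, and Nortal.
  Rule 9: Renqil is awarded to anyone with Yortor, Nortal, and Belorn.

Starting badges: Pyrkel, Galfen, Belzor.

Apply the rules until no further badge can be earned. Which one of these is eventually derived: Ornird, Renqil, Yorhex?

Renqil

With Galfen and Pyrkel, Nortal is earned (Rule 4).
With Belzor and Galfen, Belorn is earned (Rule 5).
With Nortal, Yortor is earned (Rule 1).
With Yortor, Nortal, and Belorn, Renqil is earned (Rule 9).
Ornird would need Yortor, Halmor, and Nortal (Rule 8), but Halmor is never earned. Yorhex would need Renqil and Halmor (Rule 7), but Halmor is never earned.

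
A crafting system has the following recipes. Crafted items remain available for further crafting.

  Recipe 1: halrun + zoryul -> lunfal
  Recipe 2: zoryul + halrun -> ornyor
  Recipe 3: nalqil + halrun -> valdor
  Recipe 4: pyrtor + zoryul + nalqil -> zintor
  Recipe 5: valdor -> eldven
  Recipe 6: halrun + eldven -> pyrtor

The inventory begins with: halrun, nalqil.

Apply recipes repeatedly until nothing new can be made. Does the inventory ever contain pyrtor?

nalqil + halrun -> valdor (Recipe 3).
valdor -> eldven (Recipe 5).
halrun + eldven -> pyrtor (Recipe 6).

Yes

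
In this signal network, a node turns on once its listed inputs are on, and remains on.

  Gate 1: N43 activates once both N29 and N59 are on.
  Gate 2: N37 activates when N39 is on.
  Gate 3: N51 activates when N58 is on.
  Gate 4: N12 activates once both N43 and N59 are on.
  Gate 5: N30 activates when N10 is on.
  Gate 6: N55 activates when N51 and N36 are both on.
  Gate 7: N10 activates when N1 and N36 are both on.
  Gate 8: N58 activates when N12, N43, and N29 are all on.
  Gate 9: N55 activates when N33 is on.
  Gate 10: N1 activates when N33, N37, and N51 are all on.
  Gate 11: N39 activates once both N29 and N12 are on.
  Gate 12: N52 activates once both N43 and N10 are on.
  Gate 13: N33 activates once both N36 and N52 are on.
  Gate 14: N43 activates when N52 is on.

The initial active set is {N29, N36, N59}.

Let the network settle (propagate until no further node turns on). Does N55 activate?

N29 and N59 are on, so N43 activates (Gate 1).
Gate 4: N43 and N59 on → N12 on.
N12, N43, and N29 are on, so N58 activates (Gate 8).
N58 is on, so N51 activates (Gate 3).
Gate 6: N51 and N36 on → N55 on.

Yes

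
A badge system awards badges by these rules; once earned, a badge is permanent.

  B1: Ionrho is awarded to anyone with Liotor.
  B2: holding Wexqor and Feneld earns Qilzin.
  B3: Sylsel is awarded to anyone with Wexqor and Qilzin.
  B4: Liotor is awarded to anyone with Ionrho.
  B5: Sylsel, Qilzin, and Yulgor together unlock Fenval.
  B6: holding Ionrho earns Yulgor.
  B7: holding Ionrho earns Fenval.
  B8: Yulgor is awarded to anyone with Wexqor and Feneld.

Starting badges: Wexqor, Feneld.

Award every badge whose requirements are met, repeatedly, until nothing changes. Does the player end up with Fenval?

With Wexqor and Feneld, Qilzin is earned (B2).
With Wexqor and Feneld, Yulgor is earned (B8).
With Wexqor and Qilzin, Sylsel is earned (B3).
With Sylsel, Qilzin, and Yulgor, Fenval is earned (B5).

Yes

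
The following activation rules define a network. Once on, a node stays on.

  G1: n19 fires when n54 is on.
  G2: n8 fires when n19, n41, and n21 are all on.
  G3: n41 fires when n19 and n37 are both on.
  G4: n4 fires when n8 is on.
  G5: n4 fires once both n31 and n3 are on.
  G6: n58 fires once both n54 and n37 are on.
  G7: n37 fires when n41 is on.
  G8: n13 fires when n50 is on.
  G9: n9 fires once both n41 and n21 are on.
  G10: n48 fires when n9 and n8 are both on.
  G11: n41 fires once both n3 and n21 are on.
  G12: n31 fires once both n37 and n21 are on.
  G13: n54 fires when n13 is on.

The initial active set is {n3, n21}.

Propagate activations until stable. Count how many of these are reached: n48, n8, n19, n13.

n48 would need n9 and n8 (G10), but n8 never turns on.
n8 would need n19, n41, and n21 (G2), but n19 never turns on.
n19 would need n54 (G1), but n54 never turns on.
n13 would need n50 (G8), but n50 never turns on.
None of the 4 are reached.

0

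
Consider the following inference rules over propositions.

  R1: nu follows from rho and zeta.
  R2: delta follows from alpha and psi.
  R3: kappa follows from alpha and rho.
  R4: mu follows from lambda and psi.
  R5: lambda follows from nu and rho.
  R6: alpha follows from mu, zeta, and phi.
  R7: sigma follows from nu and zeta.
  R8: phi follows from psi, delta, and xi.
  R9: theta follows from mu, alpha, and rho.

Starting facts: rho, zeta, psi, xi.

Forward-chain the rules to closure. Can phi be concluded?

No

phi would need psi, delta, and xi (R8), but delta is never established.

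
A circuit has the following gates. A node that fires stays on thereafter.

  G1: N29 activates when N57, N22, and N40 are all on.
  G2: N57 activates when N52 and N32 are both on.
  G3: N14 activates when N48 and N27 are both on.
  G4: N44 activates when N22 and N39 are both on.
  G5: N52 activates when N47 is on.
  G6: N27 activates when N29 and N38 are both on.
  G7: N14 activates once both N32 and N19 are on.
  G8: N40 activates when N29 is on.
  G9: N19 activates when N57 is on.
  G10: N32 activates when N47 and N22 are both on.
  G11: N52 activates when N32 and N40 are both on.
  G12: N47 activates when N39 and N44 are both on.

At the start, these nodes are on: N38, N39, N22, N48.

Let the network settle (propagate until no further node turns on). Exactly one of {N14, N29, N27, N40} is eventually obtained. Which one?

N14

G4: N22 and N39 on → N44 on.
N39 and N44 are on, so N47 activates (G12).
G10: N47 and N22 on → N32 on.
G5: N47 on → N52 on.
N52 and N32 are on, so N57 activates (G2).
G9: N57 on → N19 on.
N32 and N19 are on, so N14 activates (G7).
N29 would need N57, N22, and N40 (G1), but N40 never turns on. N40 would need N29 (G8), but N29 never turns on. N27 would need N29 and N38 (G6), but N29 never turns on.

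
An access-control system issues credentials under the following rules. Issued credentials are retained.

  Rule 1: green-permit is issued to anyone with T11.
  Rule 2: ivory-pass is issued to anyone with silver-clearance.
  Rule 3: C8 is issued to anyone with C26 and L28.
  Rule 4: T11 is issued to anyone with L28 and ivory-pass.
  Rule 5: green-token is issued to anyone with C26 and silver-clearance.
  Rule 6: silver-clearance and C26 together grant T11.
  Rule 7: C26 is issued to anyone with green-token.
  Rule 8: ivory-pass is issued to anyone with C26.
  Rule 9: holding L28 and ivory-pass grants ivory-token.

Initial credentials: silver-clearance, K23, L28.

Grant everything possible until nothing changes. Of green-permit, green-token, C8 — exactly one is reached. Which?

Holding silver-clearance grants ivory-pass (Rule 2).
Holding L28 and ivory-pass grants T11 (Rule 4).
Holding T11 grants green-permit (Rule 1).
green-token would need C26 and silver-clearance (Rule 5), but C26 is never granted. C8 would need C26 and L28 (Rule 3), but C26 is never granted.

green-permit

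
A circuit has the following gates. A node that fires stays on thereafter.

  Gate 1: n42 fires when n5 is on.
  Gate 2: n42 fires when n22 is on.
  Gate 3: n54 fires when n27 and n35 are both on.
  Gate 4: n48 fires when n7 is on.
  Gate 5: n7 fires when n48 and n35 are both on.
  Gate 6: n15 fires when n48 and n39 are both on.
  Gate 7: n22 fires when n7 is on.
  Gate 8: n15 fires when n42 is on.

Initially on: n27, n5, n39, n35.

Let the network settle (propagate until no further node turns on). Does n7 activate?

n7 would need n48 and n35 (Gate 5), but n48 never turns on.

No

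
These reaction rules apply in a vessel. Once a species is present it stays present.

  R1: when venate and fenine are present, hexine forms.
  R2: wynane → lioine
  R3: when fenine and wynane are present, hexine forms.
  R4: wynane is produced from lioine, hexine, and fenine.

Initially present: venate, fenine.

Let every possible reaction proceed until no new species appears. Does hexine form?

venate and fenine present → hexine forms (R1).

Yes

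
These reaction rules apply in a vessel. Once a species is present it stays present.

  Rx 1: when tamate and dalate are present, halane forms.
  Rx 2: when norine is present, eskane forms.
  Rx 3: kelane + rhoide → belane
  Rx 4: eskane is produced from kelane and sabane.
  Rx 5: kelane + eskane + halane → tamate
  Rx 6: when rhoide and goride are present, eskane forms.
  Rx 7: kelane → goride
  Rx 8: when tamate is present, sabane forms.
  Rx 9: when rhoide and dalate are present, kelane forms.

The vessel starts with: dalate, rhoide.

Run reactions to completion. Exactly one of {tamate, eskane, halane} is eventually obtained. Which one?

eskane

rhoide and dalate present → kelane forms (Rx 9).
kelane present → goride forms (Rx 7).
rhoide and goride present → eskane forms (Rx 6).
tamate would need kelane, eskane, and halane (Rx 5), but halane never forms. halane would need tamate and dalate (Rx 1), but tamate never forms.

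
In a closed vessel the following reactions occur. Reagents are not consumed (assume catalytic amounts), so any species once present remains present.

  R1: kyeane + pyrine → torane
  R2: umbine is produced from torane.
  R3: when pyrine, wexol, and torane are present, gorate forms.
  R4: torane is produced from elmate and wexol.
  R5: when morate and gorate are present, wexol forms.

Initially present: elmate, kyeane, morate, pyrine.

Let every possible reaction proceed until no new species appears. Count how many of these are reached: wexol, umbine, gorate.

1

kyeane and pyrine present → torane forms (R1).
torane present → umbine forms (R2).
wexol would need morate and gorate (R5), but gorate never forms.
umbine: reached.
gorate would need pyrine, wexol, and torane (R3), but wexol never forms.
Reached: umbine — 1 of the 3.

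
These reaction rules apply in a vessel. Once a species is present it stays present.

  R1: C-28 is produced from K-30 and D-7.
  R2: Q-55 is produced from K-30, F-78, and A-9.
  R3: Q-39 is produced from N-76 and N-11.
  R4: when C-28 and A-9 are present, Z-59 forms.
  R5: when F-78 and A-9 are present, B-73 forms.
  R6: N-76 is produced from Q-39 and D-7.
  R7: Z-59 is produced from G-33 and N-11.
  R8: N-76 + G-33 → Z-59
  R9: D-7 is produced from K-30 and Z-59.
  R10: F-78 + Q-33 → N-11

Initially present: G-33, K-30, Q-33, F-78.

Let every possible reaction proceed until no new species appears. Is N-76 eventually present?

N-76 would need Q-39 and D-7 (R6), but Q-39 never forms.

No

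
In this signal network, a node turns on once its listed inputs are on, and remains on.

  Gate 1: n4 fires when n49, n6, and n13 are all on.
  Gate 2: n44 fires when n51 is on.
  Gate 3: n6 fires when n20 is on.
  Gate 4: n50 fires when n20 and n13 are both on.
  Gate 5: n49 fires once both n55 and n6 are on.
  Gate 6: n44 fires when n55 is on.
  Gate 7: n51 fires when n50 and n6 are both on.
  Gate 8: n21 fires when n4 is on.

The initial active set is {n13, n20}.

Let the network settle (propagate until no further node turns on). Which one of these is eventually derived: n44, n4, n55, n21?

Gate 4: n20 and n13 on → n50 on.
Gate 3: n20 on → n6 on.
n50 and n6 are on, so n51 fires (Gate 7).
n51 is on, so n44 fires (Gate 2).
n21 would need n4 (Gate 8), but n4 never turns on. No rule produces n55, and it is not given. n4 would need n49, n6, and n13 (Gate 1), but n49 never turns on.

n44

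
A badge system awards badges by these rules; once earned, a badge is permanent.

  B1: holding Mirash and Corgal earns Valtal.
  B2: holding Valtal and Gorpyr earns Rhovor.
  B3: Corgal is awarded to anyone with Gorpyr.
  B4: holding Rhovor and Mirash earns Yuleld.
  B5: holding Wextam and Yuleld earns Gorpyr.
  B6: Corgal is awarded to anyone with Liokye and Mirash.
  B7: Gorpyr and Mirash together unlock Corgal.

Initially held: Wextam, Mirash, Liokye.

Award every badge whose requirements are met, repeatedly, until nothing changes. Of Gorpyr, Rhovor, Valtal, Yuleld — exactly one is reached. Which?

Valtal

With Liokye and Mirash, Corgal is earned (B6).
With Mirash and Corgal, Valtal is earned (B1).
Gorpyr would need Wextam and Yuleld (B5), but Yuleld is never earned. Yuleld would need Rhovor and Mirash (B4), but Rhovor is never earned. Rhovor would need Valtal and Gorpyr (B2), but Gorpyr is never earned.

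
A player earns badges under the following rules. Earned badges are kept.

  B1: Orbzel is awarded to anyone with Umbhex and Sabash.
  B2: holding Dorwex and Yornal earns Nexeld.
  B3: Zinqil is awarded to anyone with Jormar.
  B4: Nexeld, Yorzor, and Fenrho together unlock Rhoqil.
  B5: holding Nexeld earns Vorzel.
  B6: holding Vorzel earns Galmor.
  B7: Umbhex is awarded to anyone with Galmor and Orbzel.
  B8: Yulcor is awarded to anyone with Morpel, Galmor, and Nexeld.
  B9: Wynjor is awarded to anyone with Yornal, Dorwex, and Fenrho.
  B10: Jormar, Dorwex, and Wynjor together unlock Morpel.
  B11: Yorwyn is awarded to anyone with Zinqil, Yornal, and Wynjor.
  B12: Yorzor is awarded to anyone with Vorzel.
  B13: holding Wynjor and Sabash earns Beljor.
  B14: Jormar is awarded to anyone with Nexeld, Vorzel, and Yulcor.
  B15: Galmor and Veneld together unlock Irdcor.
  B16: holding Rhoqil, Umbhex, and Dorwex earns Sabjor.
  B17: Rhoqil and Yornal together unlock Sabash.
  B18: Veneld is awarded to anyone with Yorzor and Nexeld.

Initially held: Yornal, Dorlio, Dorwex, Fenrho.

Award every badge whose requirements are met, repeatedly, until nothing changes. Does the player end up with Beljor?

Yes

With Dorwex and Yornal, Nexeld is earned (B2).
With Yornal, Dorwex, and Fenrho, Wynjor is earned (B9).
With Nexeld, Vorzel is earned (B5).
With Vorzel, Yorzor is earned (B12).
With Nexeld, Yorzor, and Fenrho, Rhoqil is earned (B4).
With Rhoqil and Yornal, Sabash is earned (B17).
With Wynjor and Sabash, Beljor is earned (B13).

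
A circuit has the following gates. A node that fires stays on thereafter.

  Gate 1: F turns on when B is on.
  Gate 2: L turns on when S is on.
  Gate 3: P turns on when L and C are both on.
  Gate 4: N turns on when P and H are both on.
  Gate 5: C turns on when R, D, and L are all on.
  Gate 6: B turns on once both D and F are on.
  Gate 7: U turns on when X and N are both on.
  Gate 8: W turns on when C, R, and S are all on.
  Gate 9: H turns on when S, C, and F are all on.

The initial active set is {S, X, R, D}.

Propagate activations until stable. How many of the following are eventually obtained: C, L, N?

2

Gate 2: S on → L on.
Gate 5: R, D, and L on → C on.
C: reached.
L: reached.
N would need P and H (Gate 4), but H never turns on.
Reached: C and L — 2 of the 3.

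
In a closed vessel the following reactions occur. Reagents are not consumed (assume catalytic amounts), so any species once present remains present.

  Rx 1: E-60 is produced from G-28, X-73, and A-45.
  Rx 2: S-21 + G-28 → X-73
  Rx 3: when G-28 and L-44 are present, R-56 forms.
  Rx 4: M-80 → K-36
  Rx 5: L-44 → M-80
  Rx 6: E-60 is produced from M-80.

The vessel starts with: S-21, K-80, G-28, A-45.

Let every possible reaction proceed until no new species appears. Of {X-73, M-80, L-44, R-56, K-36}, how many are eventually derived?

S-21 and G-28 present → X-73 forms (Rx 2).
X-73: reached.
M-80 would need L-44 (Rx 5), but L-44 never forms.
No rule produces L-44, and it is not given.
R-56 would need G-28 and L-44 (Rx 3), but L-44 never forms.
K-36 would need M-80 (Rx 4), but M-80 never forms.
Reached: X-73 — 1 of the 5.

1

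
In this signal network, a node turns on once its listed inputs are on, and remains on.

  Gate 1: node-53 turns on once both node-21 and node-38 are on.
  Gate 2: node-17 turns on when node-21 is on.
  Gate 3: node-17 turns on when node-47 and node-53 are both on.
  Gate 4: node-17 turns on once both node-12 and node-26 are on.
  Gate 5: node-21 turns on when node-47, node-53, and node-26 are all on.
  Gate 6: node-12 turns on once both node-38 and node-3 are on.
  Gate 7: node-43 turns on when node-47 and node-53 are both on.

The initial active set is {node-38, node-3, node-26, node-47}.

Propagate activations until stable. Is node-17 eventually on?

Gate 6: node-38 and node-3 on → node-12 on.
node-12 and node-26 are on, so node-17 turns on (Gate 4).

Yes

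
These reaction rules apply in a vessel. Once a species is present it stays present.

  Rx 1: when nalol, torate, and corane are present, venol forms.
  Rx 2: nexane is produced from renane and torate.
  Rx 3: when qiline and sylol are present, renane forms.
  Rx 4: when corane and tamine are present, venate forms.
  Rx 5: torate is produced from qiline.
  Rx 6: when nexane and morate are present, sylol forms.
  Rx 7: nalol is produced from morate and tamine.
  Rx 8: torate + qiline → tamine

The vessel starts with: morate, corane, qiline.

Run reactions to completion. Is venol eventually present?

Yes

qiline present → torate forms (Rx 5).
torate and qiline present → tamine forms (Rx 8).
morate and tamine present → nalol forms (Rx 7).
nalol, torate, and corane present → venol forms (Rx 1).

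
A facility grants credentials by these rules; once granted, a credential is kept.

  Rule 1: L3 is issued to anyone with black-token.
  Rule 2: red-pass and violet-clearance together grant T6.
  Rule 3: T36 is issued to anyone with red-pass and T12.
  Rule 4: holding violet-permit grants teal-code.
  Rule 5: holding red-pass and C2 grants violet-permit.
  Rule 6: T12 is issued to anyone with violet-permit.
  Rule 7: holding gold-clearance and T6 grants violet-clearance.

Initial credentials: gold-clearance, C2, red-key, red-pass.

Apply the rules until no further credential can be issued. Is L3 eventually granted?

No

L3 would need black-token (Rule 1), but black-token is never granted.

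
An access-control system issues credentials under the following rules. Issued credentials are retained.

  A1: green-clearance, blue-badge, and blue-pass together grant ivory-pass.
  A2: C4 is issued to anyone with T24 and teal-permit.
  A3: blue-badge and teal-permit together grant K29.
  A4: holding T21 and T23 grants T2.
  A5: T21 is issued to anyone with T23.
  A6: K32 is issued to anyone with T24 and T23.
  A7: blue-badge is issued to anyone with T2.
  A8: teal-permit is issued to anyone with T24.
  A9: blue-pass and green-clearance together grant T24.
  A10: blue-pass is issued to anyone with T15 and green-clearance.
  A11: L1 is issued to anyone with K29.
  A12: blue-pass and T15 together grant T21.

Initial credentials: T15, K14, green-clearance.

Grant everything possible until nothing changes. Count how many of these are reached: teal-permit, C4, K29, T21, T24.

4

Holding T15 and green-clearance grants blue-pass (A10).
Holding blue-pass and T15 grants T21 (A12).
Holding blue-pass and green-clearance grants T24 (A9).
Holding T24 grants teal-permit (A8).
Holding T24 and teal-permit grants C4 (A2).
teal-permit: reached.
C4: reached.
K29 would need blue-badge and teal-permit (A3), but blue-badge is never granted.
T21: reached.
T24: reached.
Reached: teal-permit, C4, T21, and T24 — 4 of the 5.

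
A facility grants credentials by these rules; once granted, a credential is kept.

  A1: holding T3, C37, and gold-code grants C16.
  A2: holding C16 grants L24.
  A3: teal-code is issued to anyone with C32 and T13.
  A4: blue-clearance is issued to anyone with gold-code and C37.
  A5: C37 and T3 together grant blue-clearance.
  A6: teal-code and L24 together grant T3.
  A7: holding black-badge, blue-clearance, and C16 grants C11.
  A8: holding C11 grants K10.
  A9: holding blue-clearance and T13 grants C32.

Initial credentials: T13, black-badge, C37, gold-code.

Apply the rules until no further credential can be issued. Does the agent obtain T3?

No

T3 would need teal-code and L24 (A6), but L24 is never granted.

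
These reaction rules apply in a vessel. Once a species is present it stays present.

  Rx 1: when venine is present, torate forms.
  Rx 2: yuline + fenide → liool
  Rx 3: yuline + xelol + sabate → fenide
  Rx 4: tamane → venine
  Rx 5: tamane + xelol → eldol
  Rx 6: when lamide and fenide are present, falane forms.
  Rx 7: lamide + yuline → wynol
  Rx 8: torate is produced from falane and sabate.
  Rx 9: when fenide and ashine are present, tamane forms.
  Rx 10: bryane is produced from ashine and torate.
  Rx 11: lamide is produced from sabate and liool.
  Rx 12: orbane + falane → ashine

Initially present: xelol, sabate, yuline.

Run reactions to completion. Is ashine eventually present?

ashine would need orbane and falane (Rx 12), but orbane never forms.

No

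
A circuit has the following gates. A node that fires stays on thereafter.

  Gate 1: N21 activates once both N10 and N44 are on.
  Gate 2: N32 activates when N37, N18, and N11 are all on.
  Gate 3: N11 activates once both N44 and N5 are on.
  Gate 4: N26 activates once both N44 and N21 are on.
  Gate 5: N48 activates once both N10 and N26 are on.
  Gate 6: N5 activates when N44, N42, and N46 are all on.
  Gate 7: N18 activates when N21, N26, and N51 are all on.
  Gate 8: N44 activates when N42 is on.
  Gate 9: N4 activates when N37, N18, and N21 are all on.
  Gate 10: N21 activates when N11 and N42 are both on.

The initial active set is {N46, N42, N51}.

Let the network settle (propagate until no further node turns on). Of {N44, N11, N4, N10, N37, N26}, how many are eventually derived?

N42 is on, so N44 activates (Gate 8).
N44, N42, and N46 are on, so N5 activates (Gate 6).
N44 and N5 are on, so N11 activates (Gate 3).
N11 and N42 are on, so N21 activates (Gate 10).
Gate 4: N44 and N21 on → N26 on.
N44: reached.
N11: reached.
N4 would need N37, N18, and N21 (Gate 9), but N37 never turns on.
No rule produces N10, and it is not given.
No rule produces N37, and it is not given.
N26: reached.
Reached: N44, N11, and N26 — 3 of the 6.

3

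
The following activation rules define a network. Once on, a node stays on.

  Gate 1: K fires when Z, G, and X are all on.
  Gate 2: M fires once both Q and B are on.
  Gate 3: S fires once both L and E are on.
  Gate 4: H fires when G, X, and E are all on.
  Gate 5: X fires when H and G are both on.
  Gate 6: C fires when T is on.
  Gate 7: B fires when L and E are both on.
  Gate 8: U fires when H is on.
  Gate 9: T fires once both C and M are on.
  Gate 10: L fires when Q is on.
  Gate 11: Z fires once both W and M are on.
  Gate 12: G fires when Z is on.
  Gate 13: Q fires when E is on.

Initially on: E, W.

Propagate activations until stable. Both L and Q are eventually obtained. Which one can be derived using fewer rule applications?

Q: Gate 13: E on → Q on. [1 rule application]
L: Gate 13: E on → Q on. Q is on, so L fires (Gate 10). [2 rule applications]
Q needs fewer.

Q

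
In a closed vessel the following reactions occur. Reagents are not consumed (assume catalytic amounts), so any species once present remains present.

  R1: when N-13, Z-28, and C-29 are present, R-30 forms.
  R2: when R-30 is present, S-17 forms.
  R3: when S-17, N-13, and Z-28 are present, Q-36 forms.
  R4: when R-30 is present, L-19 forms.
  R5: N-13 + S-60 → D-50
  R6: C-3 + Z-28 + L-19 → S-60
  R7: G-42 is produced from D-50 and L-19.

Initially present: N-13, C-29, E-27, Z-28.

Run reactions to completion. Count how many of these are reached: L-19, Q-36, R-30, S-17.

4

N-13, Z-28, and C-29 present → R-30 forms (R1).
R-30 present → S-17 forms (R2).
R-30 present → L-19 forms (R4).
S-17, N-13, and Z-28 present → Q-36 forms (R3).
L-19: reached.
Q-36: reached.
R-30: reached.
S-17: reached.
All 4 are reached.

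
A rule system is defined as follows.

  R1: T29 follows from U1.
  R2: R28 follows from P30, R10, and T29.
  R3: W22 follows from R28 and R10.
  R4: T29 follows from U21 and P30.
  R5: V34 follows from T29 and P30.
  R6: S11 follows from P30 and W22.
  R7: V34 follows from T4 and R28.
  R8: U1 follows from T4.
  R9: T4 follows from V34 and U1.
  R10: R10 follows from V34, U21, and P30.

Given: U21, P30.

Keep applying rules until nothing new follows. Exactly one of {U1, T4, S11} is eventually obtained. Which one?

S11

From U21 and P30, R4 gives T29.
T29 and P30 hold, so V34 follows (R5).
V34, U21, and P30 hold, so R10 follows (R10).
P30, R10, and T29 hold, so R28 follows (R2).
From R28 and R10, R3 gives W22.
P30 and W22 hold, so S11 follows (R6).
U1 would need T4 (R8), but T4 is never established. T4 would need V34 and U1 (R9), but U1 is never established.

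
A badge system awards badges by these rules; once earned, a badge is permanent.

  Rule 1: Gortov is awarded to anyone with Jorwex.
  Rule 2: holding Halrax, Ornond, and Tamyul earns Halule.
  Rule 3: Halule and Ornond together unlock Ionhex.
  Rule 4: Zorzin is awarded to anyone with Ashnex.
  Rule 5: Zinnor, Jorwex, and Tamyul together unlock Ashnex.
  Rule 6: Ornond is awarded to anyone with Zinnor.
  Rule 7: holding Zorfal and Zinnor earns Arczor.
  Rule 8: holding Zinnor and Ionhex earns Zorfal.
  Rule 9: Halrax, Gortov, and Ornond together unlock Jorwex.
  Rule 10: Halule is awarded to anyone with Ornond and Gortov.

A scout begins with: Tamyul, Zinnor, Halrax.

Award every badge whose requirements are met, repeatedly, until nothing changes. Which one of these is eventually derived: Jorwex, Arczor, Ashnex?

With Zinnor, Ornond is earned (Rule 6).
With Halrax, Ornond, and Tamyul, Halule is earned (Rule 2).
With Halule and Ornond, Ionhex is earned (Rule 3).
With Zinnor and Ionhex, Zorfal is earned (Rule 8).
With Zorfal and Zinnor, Arczor is earned (Rule 7).
Jorwex would need Halrax, Gortov, and Ornond (Rule 9), but Gortov is never earned. Ashnex would need Zinnor, Jorwex, and Tamyul (Rule 5), but Jorwex is never earned.

Arczor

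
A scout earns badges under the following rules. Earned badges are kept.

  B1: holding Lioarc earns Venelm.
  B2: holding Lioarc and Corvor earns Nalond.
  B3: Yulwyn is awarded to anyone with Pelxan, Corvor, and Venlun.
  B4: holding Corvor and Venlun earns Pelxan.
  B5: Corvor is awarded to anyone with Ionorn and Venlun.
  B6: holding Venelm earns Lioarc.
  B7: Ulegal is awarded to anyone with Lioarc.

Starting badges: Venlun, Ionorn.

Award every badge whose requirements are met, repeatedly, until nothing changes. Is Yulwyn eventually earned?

Yes

With Ionorn and Venlun, Corvor is earned (B5).
With Corvor and Venlun, Pelxan is earned (B4).
With Pelxan, Corvor, and Venlun, Yulwyn is earned (B3).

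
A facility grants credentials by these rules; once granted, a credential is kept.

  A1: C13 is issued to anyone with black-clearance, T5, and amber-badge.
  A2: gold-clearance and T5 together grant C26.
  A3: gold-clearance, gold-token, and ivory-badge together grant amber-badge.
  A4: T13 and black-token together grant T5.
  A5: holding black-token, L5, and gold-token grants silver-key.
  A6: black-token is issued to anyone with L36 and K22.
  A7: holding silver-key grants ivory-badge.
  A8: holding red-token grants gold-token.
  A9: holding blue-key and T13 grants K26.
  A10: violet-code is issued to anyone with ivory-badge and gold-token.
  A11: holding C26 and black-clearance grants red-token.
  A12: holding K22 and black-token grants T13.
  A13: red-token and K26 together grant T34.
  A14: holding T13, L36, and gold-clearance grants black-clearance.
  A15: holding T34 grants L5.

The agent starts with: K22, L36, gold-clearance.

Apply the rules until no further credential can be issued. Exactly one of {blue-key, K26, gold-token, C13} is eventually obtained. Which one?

gold-token

Holding L36 and K22 grants black-token (A6).
Holding K22 and black-token grants T13 (A12).
Holding T13, L36, and gold-clearance grants black-clearance (A14).
Holding T13 and black-token grants T5 (A4).
Holding gold-clearance and T5 grants C26 (A2).
Holding C26 and black-clearance grants red-token (A11).
Holding red-token grants gold-token (A8).
C13 would need black-clearance, T5, and amber-badge (A1), but amber-badge is never granted. No rule produces blue-key, and it is not given. K26 would need blue-key and T13 (A9), but blue-key is never granted.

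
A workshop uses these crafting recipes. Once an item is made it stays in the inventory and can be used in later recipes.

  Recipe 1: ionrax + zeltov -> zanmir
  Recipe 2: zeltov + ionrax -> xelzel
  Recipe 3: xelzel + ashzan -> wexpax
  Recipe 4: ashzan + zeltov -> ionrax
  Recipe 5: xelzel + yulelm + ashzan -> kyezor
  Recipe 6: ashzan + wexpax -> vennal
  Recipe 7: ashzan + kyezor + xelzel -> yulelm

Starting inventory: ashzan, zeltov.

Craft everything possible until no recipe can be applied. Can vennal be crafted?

ashzan + zeltov -> ionrax (Recipe 4).
Using Recipe 2, zeltov and ionrax make xelzel.
xelzel + ashzan -> wexpax (Recipe 3).
ashzan + wexpax -> vennal (Recipe 6).

Yes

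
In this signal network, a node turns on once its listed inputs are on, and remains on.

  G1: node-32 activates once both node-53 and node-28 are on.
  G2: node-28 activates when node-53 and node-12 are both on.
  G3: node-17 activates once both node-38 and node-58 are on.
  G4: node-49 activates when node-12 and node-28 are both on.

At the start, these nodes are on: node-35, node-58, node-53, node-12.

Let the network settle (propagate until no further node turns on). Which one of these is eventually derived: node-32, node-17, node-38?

node-53 and node-12 are on, so node-28 activates (G2).
node-53 and node-28 are on, so node-32 activates (G1).
No rule produces node-38, and it is not given. node-17 would need node-38 and node-58 (G3), but node-38 never turns on.

node-32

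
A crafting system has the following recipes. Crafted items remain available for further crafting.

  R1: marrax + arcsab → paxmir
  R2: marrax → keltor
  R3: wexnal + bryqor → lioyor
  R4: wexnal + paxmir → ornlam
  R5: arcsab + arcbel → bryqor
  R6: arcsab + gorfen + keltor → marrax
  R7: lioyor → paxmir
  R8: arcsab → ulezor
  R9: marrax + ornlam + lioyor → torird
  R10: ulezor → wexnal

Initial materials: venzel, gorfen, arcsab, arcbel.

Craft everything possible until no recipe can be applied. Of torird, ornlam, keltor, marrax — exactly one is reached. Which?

arcsab → ulezor (R8).
Using R5, arcsab and arcbel make bryqor.
ulezor → wexnal (R10).
Using R3, wexnal and bryqor make lioyor.
lioyor → paxmir (R7).
wexnal + paxmir → ornlam (R4).
torird would need marrax, ornlam, and lioyor (R9), but marrax is never obtained. marrax would need arcsab, gorfen, and keltor (R6), but keltor is never obtained. keltor would need marrax (R2), but marrax is never obtained.

ornlam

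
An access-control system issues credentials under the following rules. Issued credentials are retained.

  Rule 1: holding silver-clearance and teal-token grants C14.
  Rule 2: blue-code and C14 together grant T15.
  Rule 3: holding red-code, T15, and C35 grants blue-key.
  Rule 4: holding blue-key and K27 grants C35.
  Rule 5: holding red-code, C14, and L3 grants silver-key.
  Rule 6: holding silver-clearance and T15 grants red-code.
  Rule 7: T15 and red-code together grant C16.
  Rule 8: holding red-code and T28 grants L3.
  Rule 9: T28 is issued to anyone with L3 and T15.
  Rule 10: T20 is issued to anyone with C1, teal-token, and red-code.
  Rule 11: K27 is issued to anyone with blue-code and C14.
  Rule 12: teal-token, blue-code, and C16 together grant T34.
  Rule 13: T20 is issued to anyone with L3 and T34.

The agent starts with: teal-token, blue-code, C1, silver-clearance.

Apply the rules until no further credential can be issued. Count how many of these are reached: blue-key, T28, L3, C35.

0

blue-key would need red-code, T15, and C35 (Rule 3), but C35 is never granted.
T28 would need L3 and T15 (Rule 9), but L3 is never granted.
L3 would need red-code and T28 (Rule 8), but T28 is never granted.
C35 would need blue-key and K27 (Rule 4), but blue-key is never granted.
None of the 4 are reached.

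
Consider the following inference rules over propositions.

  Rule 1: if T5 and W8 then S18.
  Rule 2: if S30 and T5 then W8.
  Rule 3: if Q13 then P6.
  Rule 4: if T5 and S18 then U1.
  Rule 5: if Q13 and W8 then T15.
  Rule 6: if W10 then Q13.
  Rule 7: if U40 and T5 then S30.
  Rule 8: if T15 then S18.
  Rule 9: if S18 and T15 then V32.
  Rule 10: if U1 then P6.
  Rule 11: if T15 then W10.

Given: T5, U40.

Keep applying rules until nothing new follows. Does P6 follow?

Yes

From U40 and T5, Rule 7 gives S30.
From S30 and T5, Rule 2 gives W8.
T5 and W8 hold, so S18 follows (Rule 1).
T5 and S18 hold, so U1 follows (Rule 4).
U1 holds, so P6 follows (Rule 10).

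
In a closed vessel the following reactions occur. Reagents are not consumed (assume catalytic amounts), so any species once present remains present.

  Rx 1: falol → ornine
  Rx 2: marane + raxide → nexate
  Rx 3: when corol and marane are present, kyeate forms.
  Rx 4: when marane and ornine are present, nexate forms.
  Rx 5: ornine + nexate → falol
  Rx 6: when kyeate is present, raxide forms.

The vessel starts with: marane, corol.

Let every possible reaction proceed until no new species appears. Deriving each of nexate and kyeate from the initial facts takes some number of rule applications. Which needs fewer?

kyeate

kyeate: corol and marane present → kyeate forms (Rx 3). [1 rule application]
nexate: corol and marane present → kyeate forms (Rx 3). kyeate present → raxide forms (Rx 6). marane and raxide present → nexate forms (Rx 2). [3 rule applications]
kyeate needs fewer.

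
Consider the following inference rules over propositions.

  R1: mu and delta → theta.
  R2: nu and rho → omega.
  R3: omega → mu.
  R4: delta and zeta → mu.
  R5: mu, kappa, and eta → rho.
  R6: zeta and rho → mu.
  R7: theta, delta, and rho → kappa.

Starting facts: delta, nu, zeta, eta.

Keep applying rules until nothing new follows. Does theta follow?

Yes

From delta and zeta, R4 gives mu.
From mu and delta, R1 gives theta.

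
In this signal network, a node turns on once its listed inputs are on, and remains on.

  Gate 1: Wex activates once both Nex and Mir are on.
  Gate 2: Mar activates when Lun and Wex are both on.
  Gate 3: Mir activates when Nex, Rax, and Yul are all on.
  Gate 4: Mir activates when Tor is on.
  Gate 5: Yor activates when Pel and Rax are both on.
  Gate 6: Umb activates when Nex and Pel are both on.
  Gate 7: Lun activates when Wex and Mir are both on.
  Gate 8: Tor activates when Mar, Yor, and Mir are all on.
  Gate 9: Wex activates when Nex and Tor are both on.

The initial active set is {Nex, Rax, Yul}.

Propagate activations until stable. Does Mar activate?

Nex, Rax, and Yul are on, so Mir activates (Gate 3).
Nex and Mir are on, so Wex activates (Gate 1).
Gate 7: Wex and Mir on → Lun on.
Lun and Wex are on, so Mar activates (Gate 2).

Yes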